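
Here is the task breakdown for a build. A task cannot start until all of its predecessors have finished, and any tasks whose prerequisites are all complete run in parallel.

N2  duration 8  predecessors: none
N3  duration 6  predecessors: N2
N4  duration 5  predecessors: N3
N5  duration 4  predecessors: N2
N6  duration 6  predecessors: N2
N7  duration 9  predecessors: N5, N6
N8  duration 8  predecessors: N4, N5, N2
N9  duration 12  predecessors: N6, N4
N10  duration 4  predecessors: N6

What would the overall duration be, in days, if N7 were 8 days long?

Baseline: N2→N3→N4→N9 = 8+6+5+12 = 31 → 31 days.
N7 is off the critical path — its longest chain is 23 days, giving 8 of slack.
No other chain overtakes it, so the finish is 31 days.

31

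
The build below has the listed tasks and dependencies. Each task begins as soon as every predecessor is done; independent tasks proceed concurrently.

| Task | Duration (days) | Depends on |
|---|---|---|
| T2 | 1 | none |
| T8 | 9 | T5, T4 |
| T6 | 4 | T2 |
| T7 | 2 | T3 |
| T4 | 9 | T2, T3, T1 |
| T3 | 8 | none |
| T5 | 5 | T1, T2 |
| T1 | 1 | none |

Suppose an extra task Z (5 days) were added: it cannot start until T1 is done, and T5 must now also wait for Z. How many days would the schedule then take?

Originally the schedule takes 26 days.
With Z inserted, T5 now waits for max(T1, T2, Z).
New critical path: T3→T4→T8 = 8+9+9 = 26 ⇒ 26 days.

26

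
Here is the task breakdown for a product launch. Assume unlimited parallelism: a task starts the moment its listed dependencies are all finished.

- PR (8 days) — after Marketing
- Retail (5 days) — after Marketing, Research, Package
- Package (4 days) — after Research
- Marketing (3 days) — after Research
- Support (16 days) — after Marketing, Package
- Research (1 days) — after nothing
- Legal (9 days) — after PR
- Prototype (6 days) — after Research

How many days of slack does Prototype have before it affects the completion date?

14

Critical path: Research→Package→Support = 1+4+16 = 21, so the finish is 21 days.
Longest path through Prototype: 7 days (earliest finish 7, latest finish 21).
So Prototype can slip 21 − 7 = 14 days.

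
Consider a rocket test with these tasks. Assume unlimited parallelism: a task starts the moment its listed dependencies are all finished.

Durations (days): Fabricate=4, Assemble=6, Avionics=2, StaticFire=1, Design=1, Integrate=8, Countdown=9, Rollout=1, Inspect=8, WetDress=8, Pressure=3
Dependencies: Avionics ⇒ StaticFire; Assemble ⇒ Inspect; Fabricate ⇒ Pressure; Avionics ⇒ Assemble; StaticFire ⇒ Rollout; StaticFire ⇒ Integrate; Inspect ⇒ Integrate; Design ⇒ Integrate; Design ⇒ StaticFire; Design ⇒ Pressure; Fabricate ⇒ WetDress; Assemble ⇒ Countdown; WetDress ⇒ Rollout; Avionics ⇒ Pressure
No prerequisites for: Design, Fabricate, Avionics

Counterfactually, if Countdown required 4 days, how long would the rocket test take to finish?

Actual critical path: Avionics→Assemble→Inspect→Integrate = 2+6+8+8 = 24 ⇒ 24 days.
Countdown is off the critical path — its longest chain is 17 days, giving 7 of slack.
The critical path is still Avionics→Assemble→Inspect→Integrate; finish is now 24 days.

24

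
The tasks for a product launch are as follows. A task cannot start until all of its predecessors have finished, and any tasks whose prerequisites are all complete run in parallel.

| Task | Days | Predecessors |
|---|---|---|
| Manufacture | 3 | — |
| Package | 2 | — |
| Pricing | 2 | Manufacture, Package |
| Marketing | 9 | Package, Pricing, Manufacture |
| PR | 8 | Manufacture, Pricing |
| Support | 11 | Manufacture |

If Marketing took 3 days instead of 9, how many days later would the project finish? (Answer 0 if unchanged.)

0

Baseline: Manufacture→Pricing→Marketing = 3+2+9 = 14 → 14 days.
Marketing is on the critical path; changing it to 3 makes that path 8 days.
New critical path: Manufacture→Support = 3+11 = 14 ⇒ 14 days.
Change in finish: 14 − 14 = +0 days.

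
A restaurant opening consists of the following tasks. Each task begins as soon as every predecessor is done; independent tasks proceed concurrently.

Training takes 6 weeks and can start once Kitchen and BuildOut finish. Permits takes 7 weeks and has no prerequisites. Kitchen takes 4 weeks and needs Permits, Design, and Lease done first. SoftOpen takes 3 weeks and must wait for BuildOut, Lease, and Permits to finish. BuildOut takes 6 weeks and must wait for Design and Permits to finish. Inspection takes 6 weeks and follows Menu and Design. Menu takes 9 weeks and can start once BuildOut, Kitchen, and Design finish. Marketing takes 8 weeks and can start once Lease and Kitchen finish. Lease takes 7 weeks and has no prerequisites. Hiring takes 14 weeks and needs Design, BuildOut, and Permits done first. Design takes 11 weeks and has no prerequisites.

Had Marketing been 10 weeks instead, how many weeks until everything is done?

32

Actual critical path: Design→BuildOut→Menu→Inspection = 11+6+9+6 = 32 ⇒ 32 weeks.
Marketing is off the critical path — its longest chain is 23 weeks, giving 9 of slack.
The critical path is still Design→BuildOut→Menu→Inspection; finish is now 32 weeks.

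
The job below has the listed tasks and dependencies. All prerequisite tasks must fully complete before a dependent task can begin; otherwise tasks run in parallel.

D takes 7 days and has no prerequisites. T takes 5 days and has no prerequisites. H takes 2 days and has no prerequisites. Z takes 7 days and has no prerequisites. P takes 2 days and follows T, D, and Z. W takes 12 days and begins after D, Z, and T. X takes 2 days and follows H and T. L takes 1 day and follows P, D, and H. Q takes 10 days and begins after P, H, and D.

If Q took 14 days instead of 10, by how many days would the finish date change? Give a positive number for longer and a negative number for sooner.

As given, the longest chain is D→P→Q = 7+2+10 = 19, so the finish is 19 days.
Q lies on that path, so at 14 days the path becomes 23 days.
The critical path is still D→P→Q; finish is now 23 days.
Change in finish: 23 − 19 = +4 days.

4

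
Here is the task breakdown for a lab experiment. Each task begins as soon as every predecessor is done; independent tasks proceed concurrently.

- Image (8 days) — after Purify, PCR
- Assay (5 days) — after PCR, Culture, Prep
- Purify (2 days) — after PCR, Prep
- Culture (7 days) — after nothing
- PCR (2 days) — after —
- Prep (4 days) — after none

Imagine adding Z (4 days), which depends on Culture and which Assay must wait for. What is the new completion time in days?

Originally the plan takes 14 days.
With Z inserted, Assay now waits for max(PCR, Culture, Prep, Z).
New critical path: Culture→Z→Assay = 7+4+5 = 16 ⇒ 16 days.

16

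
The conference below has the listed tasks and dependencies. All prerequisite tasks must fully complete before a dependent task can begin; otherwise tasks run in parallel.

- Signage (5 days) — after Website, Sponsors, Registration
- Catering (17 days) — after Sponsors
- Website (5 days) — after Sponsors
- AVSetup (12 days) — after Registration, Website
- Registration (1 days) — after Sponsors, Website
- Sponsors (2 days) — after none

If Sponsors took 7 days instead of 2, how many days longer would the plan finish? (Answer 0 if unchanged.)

5

As given, the longest chain is Sponsors→Website→Registration→AVSetup = 2+5+1+12 = 20, so the finish is 20 days.
Since Sponsors is critical, the +5 change carries straight to that chain (now 25 days).
No other chain overtakes it, so the finish is 25 days.
Change in finish: 25 − 20 = +5 days.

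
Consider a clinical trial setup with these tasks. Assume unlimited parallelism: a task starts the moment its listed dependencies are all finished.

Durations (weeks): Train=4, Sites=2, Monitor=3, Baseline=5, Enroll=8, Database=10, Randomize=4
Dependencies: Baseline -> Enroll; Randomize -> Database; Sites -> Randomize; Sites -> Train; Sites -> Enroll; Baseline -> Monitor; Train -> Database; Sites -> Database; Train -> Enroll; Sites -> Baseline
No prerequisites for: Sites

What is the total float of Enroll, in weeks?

1

The longest chain is Sites→Train→Database = 2+4+10 = 16; overall finish 16 weeks.
Enroll finishes as early as 15 and must finish by 16.
So Enroll can slip 16 − 15 = 1 week.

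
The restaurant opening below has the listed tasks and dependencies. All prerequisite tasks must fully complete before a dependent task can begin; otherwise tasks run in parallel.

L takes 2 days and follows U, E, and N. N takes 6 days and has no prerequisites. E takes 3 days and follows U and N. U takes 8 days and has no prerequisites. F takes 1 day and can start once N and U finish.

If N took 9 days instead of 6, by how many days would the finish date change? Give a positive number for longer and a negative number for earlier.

As given, the longest chain is U→E→L = 8+3+2 = 13, so the finish is 13 days.
N is off the critical path — its longest chain is 11 days, giving 2 of slack.
The binding chain switches to N→E→L = 9+3+2 = 14; finish 14 days.
Change in finish: 14 − 13 = +1 days.

1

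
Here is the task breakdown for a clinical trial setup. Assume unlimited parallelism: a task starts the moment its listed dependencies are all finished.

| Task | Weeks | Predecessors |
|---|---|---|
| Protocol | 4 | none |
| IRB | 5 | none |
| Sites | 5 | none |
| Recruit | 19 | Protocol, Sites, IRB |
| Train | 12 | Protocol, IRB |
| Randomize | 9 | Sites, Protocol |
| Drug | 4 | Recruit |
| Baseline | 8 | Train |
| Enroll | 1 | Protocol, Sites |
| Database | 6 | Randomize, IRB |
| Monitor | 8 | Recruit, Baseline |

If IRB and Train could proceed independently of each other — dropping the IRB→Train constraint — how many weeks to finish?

Original critical path: IRB→Train→Baseline→Monitor = 5+12+8+8 = 33 ⇒ 33 weeks.
Without IRB→Train, Train's earliest start moves from 5 to 4.
After: Protocol→Train→Baseline→Monitor = 4+12+8+8 = 32 → 32 weeks.

32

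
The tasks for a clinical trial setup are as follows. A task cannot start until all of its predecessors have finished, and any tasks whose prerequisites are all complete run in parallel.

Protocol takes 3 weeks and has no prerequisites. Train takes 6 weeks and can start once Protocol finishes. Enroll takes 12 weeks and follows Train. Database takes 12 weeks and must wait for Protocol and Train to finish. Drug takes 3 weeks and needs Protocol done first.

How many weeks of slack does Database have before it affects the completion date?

0

The longest chain is Protocol→Train→Enroll = 3+6+12 = 21; overall finish 21 weeks.
The longest chain containing Database totals 21 weeks.
Float = 21 − 21 = 0.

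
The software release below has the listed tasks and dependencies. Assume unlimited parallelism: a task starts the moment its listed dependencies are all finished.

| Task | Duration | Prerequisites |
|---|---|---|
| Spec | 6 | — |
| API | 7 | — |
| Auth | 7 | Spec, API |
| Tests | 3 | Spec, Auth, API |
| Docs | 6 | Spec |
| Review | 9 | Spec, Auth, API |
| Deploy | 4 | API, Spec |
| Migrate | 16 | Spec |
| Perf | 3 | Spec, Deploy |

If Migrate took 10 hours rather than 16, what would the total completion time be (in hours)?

23

Critical path before the change: API→Auth→Review = 7+7+9 = 23 giving 23 hours.
The longest path through Migrate is only 22 hours, so Migrate has float 1.
No other chain overtakes it, so the finish is 23 hours.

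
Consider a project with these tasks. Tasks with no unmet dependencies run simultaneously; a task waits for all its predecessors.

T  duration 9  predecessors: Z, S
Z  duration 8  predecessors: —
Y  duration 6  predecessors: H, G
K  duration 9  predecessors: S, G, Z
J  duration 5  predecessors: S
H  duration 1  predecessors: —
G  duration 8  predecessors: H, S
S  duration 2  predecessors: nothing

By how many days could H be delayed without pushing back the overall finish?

Critical path: S→G→K = 2+8+9 = 19, so the finish is 19 days.
H finishes as early as 1 and must finish by 2.
So H can slip 2 − 1 = 1 day.

1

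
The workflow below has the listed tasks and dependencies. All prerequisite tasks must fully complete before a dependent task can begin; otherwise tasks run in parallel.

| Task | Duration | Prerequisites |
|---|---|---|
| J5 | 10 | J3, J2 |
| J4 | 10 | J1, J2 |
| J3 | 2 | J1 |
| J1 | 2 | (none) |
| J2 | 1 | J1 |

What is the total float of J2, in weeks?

The longest chain is J1→J3→J5 = 2+2+10 = 14; overall finish 14 weeks.
J2 finishes as early as 3 and must finish by 4.
Slack of J2 = 3 − 2 = 1 week.

1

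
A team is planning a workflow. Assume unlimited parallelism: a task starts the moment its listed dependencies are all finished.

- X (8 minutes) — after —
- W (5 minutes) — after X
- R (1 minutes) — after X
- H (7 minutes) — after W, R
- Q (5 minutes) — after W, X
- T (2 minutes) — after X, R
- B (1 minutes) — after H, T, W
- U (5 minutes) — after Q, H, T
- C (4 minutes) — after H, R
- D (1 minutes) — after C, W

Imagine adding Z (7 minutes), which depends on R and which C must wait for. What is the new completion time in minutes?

Originally the plan takes 25 minutes.
With Z inserted, C now waits for max(H, R, Z).
New critical path: X→W→H→U = 8+5+7+5 = 25 ⇒ 25 minutes.

25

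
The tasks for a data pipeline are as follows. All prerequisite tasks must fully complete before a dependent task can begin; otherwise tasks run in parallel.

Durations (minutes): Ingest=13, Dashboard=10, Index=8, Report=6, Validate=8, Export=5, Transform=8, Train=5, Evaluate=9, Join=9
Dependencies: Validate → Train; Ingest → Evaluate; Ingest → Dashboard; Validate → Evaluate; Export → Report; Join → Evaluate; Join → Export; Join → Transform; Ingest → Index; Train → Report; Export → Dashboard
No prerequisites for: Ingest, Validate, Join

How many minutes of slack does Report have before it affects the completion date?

4

The longest chain is Join→Export→Dashboard = 9+5+10 = 24; overall finish 24 minutes.
Report finishes as early as 20 and must finish by 24.
So Report can slip 24 − 20 = 4 minutes.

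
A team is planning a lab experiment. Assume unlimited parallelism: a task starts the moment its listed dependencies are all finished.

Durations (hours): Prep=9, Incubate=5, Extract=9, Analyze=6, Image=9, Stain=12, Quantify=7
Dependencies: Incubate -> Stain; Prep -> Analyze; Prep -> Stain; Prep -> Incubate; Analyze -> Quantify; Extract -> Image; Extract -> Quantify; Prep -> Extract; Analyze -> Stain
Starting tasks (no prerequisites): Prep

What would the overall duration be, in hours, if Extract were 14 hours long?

32

As given, the longest chain is Prep→Extract→Image = 9+9+9 = 27, so the finish is 27 hours.
Since Extract is critical, the +5 change carries straight to that chain (now 32 hours).
The critical path is still Prep→Extract→Image; finish is now 32 hours.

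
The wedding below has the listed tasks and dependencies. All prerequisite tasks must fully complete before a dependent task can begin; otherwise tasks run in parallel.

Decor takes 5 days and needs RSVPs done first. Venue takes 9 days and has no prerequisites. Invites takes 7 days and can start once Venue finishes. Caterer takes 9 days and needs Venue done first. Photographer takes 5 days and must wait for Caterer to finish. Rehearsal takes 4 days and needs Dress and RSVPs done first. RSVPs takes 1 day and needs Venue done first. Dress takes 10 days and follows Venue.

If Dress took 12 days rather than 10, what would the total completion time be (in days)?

Baseline: Venue→Dress→Rehearsal = 9+10+4 = 23 → 23 days.
Dress lies on that path, so at 12 days the path becomes 25 days.
That remains the longest chain; total 25 days.

25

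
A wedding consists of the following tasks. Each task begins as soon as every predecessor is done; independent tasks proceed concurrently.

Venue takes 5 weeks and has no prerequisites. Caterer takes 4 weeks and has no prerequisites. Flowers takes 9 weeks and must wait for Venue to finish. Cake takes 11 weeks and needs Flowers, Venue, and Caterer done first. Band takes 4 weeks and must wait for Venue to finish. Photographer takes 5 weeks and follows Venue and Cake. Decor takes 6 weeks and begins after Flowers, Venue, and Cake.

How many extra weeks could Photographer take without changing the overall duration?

1

Venue→Flowers→Cake→Decor = 5+9+11+6 = 31 sets the makespan at 31 weeks.
The longest chain containing Photographer totals 30 weeks.
So Photographer can slip 31 − 30 = 1 week.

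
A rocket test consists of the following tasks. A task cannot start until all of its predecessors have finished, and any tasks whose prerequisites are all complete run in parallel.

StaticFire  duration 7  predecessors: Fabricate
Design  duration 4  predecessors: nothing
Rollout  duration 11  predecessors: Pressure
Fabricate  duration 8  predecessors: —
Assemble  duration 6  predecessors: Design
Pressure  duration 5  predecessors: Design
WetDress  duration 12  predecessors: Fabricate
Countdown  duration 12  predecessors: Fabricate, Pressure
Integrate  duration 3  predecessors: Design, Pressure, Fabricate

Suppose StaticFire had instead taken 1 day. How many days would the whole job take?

21

As given, the longest chain is Design→Pressure→Countdown = 4+5+12 = 21, so the finish is 21 days.
StaticFire is off the critical path — its longest chain is 15 days, giving 6 of slack.
The critical path is still Design→Pressure→Countdown; finish is now 21 days.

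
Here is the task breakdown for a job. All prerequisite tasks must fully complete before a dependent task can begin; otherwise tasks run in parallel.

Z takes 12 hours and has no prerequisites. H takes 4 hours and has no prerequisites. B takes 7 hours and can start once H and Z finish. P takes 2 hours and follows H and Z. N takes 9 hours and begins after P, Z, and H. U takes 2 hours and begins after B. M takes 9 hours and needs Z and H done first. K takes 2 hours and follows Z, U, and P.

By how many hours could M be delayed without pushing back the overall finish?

Critical path: Z→B→U→K = 12+7+2+2 = 23, so the finish is 23 hours.
Longest path through M: 21 hours (earliest finish 21, latest finish 23).
Slack of M = 14 − 12 = 2 hours.

2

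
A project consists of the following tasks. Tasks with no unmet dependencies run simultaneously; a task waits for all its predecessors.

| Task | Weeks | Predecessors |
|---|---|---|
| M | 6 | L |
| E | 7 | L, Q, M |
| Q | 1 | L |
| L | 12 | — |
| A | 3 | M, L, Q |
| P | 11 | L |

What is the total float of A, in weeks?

The longest chain is L→M→E = 12+6+7 = 25; overall finish 25 weeks.
The longest chain containing A totals 21 weeks.
Slack of A = 22 − 18 = 4 weeks.

4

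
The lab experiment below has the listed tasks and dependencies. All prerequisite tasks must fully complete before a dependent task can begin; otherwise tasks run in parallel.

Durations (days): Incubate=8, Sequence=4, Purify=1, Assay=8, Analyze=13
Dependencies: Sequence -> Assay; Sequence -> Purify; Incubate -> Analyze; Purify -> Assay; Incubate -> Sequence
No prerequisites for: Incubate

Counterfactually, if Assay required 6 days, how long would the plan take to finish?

21

The binding path is Incubate→Sequence→Purify→Assay = 8+4+1+8 = 21; finish at 21 days.
Since Assay is critical, the -2 change carries straight to that chain (now 19 days).
New critical path: Incubate→Analyze = 8+13 = 21 ⇒ 21 days.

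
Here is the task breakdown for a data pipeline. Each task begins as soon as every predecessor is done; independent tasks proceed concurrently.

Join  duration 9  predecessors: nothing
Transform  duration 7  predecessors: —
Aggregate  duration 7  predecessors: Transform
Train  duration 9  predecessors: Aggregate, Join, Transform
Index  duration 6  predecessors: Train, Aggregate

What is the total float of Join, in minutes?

5

The longest chain is Transform→Aggregate→Train→Index = 7+7+9+6 = 29; overall finish 29 minutes.
Join finishes as early as 9 and must finish by 14.
Slack of Join = 5 − 0 = 5 minutes.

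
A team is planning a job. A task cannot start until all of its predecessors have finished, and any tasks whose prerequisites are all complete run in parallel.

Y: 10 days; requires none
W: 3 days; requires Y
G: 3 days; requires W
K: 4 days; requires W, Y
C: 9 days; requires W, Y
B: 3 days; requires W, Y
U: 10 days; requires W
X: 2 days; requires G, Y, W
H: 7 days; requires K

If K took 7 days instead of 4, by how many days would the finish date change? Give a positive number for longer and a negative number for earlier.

Baseline: Y→W→K→H = 10+3+4+7 = 24 → 24 days.
K lies on that path, so at 7 days the path becomes 27 days.
That remains the longest chain; total 27 days.
Change in finish: 27 − 24 = +3 days.

3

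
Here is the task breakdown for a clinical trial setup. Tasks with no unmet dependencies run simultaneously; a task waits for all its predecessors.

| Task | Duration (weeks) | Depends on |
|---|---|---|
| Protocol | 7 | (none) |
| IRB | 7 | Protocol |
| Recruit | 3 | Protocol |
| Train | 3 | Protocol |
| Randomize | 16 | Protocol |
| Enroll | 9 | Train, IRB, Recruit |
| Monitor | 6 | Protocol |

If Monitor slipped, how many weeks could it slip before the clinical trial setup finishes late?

Critical path: Protocol→IRB→Enroll = 7+7+9 = 23, so the finish is 23 weeks.
Monitor finishes as early as 13 and must finish by 23.
Float = 23 − 13 = 10.

10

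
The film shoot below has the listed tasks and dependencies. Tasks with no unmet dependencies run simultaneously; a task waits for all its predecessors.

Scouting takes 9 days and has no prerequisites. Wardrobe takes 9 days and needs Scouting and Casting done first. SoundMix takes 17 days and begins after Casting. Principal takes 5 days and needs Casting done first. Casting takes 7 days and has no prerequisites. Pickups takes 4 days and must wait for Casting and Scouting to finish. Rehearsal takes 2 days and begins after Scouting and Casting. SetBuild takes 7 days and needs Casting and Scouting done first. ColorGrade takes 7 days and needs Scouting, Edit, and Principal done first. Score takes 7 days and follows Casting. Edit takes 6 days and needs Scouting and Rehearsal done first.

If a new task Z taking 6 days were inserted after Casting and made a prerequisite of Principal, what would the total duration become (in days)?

Originally the plan takes 24 days.
With Z inserted, Principal now waits for max(Casting, Z).
New critical path: Casting→Z→Principal→ColorGrade = 7+6+5+7 = 25 ⇒ 25 days.

25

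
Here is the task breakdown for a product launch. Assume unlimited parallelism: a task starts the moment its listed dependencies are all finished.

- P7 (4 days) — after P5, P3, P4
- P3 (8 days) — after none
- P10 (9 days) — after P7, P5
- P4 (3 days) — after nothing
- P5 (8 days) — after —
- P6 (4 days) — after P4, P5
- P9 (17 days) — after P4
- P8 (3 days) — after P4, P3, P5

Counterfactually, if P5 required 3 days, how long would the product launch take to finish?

21

Baseline: P5→P7→P10 = 8+4+9 = 21 → 21 days.
P5 lies on that path, so at 3 days the path becomes 16 days.
New critical path: P3→P7→P10 = 8+4+9 = 21 ⇒ 21 days.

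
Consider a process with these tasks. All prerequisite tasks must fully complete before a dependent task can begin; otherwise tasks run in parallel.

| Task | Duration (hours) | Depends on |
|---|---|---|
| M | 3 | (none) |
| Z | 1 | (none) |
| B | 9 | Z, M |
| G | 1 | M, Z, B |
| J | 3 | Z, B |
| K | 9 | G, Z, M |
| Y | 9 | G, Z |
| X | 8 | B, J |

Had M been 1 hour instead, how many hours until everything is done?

Baseline: M→B→J→X = 3+9+3+8 = 23 → 23 hours.
M is on the critical path; changing it to 1 makes that path 21 hours.
The critical path is still M→B→J→X; finish is now 21 hours.

21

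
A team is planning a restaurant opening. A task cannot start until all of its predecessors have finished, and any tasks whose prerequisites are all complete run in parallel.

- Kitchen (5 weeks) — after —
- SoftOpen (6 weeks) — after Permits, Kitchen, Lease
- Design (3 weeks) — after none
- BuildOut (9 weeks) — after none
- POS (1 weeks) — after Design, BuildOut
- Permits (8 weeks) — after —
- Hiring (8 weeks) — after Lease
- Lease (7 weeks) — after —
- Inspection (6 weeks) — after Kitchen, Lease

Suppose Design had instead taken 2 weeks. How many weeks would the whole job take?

15

Baseline: Lease→Hiring = 7+8 = 15 → 15 weeks.
Design has 11 weeks of float (longest path through it is 4).
No other chain overtakes it, so the finish is 15 weeks.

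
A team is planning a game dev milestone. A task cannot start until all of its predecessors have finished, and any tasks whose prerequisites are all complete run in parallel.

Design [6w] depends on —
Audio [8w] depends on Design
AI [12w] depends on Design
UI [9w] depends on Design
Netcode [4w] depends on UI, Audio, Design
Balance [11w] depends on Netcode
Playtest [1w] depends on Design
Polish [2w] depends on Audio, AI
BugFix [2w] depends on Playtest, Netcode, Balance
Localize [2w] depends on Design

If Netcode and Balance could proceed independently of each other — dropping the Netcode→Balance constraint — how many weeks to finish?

With the dependency in place, Design→UI→Netcode→Balance→BugFix = 6+9+4+11+2 = 32 sets the finish at 32 weeks.
Without Netcode→Balance, Balance's earliest start moves from 19 to 0.
New critical path: Design→UI→Netcode→BugFix = 6+9+4+2 = 21 ⇒ 21 weeks.

21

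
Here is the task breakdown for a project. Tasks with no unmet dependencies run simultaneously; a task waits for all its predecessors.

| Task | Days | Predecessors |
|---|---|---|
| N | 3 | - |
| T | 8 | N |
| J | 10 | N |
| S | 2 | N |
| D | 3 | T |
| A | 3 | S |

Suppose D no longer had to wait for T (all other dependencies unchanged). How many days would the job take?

With the dependency in place, N→T→D = 3+8+3 = 14 sets the finish at 14 days.
Without T→D, D's earliest start moves from 11 to 0.
New critical path: N→J = 3+10 = 13 ⇒ 13 days.

13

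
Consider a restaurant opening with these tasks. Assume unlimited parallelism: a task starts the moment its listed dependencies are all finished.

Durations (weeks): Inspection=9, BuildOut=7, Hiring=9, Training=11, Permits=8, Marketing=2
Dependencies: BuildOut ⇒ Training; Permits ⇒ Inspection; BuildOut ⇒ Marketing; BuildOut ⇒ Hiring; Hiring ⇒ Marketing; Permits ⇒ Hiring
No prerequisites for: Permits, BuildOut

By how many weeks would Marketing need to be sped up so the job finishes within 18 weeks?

Current finish: 19 weeks; target: 18.
Marketing is on every critical path, so each week cut from Marketing cuts the finish by one (this holds down to a finish of 18).
Need 19 − 18 = 1 week off Marketing → Marketing becomes 1 week, finish becomes 18.

1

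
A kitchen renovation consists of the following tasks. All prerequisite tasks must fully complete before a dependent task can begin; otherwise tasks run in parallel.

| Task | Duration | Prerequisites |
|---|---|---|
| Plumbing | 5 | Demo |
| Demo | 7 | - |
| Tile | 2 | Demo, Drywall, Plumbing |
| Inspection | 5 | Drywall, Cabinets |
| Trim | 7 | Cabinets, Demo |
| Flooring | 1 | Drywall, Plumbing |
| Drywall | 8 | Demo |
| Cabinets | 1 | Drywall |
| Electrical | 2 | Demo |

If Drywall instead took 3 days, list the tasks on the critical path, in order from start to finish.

Actual critical path: Demo→Drywall→Cabinets→Trim = 7+8+1+7 = 23 ⇒ 23 days.
Drywall lies on that path, so at 3 days the path becomes 18 days.
No other chain overtakes it, so the finish is 18 days.

Demo, Drywall, Cabinets, Trim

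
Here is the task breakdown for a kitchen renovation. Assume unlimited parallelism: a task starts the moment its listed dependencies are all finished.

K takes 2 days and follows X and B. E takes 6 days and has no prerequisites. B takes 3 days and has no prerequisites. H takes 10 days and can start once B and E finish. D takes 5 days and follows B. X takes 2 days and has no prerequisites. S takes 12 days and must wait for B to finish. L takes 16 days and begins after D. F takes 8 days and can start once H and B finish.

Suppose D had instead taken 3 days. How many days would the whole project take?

24

The binding path is B→D→L = 3+5+16 = 24; finish at 24 days.
Since D is critical, the -2 change carries straight to that chain (now 22 days).
Now E→H→F = 6+10+8 = 24 is longest, so the finish becomes 24 days.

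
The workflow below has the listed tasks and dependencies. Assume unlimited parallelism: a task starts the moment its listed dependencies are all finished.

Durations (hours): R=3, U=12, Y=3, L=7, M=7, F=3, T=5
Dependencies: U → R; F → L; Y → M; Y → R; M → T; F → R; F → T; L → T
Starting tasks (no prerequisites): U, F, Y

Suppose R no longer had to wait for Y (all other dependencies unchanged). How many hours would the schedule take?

With the dependency in place, U→R = 12+3 = 15 sets the finish at 15 hours.
Dropping Y→R doesn't change R's earliest start (12); another predecessor still binds.
New critical path: U→R = 12+3 = 15 ⇒ 15 hours.

15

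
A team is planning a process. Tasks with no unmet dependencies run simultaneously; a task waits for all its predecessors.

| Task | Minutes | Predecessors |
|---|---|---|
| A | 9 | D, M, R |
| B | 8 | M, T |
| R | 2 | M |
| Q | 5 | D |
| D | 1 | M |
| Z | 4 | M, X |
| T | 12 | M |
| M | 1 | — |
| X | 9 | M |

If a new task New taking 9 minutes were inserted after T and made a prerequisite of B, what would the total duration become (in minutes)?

Originally the process takes 21 minutes.
With New inserted, B now waits for max(M, T, New).
New critical path: M→T→New→B = 1+12+9+8 = 30 ⇒ 30 minutes.

30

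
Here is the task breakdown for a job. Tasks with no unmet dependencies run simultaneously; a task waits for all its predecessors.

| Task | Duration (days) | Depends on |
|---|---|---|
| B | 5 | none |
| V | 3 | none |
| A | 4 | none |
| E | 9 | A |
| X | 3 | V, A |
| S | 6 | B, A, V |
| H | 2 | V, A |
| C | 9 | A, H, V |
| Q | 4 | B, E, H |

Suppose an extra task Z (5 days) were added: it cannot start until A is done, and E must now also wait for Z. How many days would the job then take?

Originally the job takes 17 days.
With Z inserted, E now waits for max(A, Z).
New critical path: A→Z→E→Q = 4+5+9+4 = 22 ⇒ 22 days.

22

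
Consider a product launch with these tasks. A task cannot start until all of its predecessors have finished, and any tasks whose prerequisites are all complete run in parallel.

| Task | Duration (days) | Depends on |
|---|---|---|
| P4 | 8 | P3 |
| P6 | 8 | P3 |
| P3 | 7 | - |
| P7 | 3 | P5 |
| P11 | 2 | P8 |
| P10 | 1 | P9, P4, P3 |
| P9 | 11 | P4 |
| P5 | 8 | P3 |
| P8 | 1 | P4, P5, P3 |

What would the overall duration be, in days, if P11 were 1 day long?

Critical path before the change: P3→P4→P9→P10 = 7+8+11+1 = 27 giving 27 days.
P11 is off the critical path — its longest chain is 18 days, giving 9 of slack.
That remains the longest chain; total 27 days.

27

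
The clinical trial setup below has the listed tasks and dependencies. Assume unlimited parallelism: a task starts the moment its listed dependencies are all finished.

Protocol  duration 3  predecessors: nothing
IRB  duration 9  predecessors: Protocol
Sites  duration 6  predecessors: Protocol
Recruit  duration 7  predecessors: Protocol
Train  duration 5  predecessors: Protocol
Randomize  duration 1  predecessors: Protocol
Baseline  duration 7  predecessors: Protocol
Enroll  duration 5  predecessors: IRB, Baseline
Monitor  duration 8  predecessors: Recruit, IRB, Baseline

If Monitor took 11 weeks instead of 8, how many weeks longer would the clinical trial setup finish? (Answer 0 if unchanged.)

As given, the longest chain is Protocol→IRB→Monitor = 3+9+8 = 20, so the finish is 20 weeks.
Monitor is on the critical path; changing it to 11 makes that path 23 weeks.
That remains the longest chain; total 23 weeks.
Change in finish: 23 − 20 = +3 weeks.

3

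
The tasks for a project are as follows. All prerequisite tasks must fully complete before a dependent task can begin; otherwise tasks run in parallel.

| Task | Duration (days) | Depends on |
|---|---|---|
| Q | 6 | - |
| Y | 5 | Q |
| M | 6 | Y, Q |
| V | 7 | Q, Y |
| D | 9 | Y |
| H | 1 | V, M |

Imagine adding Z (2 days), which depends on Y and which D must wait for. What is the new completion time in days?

22

Originally the job takes 20 days.
With Z inserted, D now waits for max(Y, Z).
New critical path: Q→Y→Z→D = 6+5+2+9 = 22 ⇒ 22 days.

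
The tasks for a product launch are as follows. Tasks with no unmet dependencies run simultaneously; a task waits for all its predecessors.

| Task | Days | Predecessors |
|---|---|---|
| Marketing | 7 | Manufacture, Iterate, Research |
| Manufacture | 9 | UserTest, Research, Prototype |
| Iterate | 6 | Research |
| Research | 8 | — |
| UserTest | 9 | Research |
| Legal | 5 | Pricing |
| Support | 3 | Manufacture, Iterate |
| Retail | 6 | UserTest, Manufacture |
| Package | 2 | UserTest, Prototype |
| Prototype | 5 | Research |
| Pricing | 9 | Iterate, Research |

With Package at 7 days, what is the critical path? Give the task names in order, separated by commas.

Research, UserTest, Manufacture, Marketing

Baseline: Research→UserTest→Manufacture→Marketing = 8+9+9+7 = 33 → 33 days.
Package is off the critical path — its longest chain is 19 days, giving 14 of slack.
No other chain overtakes it, so the finish is 33 days.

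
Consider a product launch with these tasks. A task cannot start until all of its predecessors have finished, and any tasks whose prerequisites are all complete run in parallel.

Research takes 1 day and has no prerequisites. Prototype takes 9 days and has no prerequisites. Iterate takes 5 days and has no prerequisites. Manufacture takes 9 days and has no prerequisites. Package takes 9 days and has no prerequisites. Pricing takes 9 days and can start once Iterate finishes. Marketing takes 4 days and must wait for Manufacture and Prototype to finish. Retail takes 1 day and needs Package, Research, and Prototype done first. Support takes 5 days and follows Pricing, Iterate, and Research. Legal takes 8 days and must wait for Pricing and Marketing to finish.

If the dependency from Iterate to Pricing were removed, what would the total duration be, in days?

21

With the dependency in place, Iterate→Pricing→Legal = 5+9+8 = 22 sets the finish at 22 days.
Without Iterate→Pricing, Pricing's earliest start moves from 5 to 0.
The longest chain is now Prototype→Marketing→Legal = 9+4+8 = 21, so the plan takes 21 days.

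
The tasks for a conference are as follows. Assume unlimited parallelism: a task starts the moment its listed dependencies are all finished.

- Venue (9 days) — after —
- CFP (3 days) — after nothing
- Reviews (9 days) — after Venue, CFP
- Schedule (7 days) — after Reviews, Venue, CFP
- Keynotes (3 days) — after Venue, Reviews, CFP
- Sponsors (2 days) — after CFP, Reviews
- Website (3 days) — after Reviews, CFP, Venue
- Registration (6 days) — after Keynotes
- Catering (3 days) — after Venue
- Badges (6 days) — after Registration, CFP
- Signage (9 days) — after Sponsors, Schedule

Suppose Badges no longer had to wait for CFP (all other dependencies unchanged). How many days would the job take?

Original critical path: Venue→Reviews→Schedule→Signage = 9+9+7+9 = 34 ⇒ 34 days.
Dropping CFP→Badges doesn't change Badges's earliest start (27); another predecessor still binds.
New critical path: Venue→Reviews→Schedule→Signage = 9+9+7+9 = 34 ⇒ 34 days.

34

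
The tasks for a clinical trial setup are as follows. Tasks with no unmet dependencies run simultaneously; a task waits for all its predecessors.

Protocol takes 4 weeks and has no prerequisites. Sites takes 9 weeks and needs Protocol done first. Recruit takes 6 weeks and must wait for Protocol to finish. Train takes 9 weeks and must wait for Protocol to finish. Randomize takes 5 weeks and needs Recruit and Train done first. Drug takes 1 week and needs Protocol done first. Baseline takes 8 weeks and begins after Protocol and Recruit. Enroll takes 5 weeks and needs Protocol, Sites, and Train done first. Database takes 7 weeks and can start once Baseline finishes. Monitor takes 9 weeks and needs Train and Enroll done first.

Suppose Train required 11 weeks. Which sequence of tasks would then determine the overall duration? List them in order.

Protocol, Train, Enroll, Monitor

Actual critical path: Protocol→Train→Enroll→Monitor = 4+9+5+9 = 27 ⇒ 27 weeks.
Since Train is critical, the +2 change carries straight to that chain (now 29 weeks).
The critical path is still Protocol→Train→Enroll→Monitor; finish is now 29 weeks.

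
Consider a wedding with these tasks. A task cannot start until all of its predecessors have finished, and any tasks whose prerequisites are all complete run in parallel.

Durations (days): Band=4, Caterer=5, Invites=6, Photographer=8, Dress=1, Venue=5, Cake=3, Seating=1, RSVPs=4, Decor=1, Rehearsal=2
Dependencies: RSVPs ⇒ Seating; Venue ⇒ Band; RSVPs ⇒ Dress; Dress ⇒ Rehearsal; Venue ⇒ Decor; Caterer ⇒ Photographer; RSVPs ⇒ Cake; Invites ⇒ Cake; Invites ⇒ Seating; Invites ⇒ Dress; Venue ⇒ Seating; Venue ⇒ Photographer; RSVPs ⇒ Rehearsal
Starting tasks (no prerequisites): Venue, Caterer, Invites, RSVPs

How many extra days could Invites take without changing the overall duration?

The longest chain is Venue→Photographer = 5+8 = 13; overall finish 13 days.
Invites finishes as early as 6 and must finish by 10.
Float = 13 − 9 = 4.

4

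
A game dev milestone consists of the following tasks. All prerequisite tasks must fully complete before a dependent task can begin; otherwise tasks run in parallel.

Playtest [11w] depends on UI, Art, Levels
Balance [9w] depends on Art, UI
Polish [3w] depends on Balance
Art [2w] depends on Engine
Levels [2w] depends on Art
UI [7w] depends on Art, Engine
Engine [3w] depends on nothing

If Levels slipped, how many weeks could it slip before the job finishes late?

6

Engine→Art→UI→Balance→Polish = 3+2+7+9+3 = 24 sets the makespan at 24 weeks.
The longest chain containing Levels totals 18 weeks.
So Levels can slip 13 − 7 = 6 weeks.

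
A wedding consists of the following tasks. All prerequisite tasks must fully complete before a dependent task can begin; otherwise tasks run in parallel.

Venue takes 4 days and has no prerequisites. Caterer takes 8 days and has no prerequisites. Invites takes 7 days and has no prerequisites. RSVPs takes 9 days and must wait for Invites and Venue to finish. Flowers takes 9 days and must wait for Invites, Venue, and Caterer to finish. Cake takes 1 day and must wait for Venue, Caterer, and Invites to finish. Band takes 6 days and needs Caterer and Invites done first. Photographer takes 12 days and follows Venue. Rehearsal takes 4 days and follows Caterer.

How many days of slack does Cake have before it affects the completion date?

8

The longest chain is Caterer→Flowers = 8+9 = 17; overall finish 17 days.
Cake finishes as early as 9 and must finish by 17.
So Cake can slip 17 − 9 = 8 days.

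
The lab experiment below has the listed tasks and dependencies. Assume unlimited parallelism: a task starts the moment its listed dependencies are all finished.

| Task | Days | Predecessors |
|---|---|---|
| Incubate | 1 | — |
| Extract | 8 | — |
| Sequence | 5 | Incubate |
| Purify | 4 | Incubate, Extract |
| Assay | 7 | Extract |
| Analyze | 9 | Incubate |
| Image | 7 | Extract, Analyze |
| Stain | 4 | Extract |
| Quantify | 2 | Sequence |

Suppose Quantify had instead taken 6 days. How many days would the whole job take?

17

The binding path is Incubate→Analyze→Image = 1+9+7 = 17; finish at 17 days.
Quantify is off the critical path — its longest chain is 8 days, giving 9 of slack.
The critical path is still Incubate→Analyze→Image; finish is now 17 days.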